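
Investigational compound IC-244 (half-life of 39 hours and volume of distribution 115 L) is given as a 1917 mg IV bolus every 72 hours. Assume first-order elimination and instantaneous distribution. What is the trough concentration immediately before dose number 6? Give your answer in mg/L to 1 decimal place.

f = (1/2)^(τ/t½) = (1/2)^(72/39) ≈ 0.2781.
C₀ = D/Vd = 1917/115 ≈ 16.670 mg/L.
Before the 6th dose, 5 doses have been given. Superposition: Cmin = C₀·(f + f² + … + f^5).
≈ 16.670 × (0.2781 + 0.0773 + 0.0215 + 0.0060 + 0.0017) ≈ 16.670 × 0.3846 ≈ 6.411 mg/L.

6.4 mg/L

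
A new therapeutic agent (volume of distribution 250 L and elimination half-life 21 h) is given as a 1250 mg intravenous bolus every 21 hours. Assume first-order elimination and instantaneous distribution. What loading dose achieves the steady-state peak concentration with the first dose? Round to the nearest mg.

2500 mg

f = (1/2)^(21/21) ≈ 0.500000; accumulation ratio R = 1/(1−f) ≈ 2.00000.
Loading dose to hit Cmax,ss on first dose: D_load = D_maint·R ≈ 1250 × 2.00000 ≈ 2500.00 mg.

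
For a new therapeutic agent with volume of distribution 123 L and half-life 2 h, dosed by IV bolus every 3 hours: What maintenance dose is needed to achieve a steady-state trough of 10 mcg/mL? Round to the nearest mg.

τ/t½ = 3/2 ≈ 1.5, so f = (1/2)^(3/2) ≈ 0.353553.
Cmin,ss = (D/Vd)·f/(1−f), so D = Cmin,ss·Vd·(1−f)/f.
D = 10 × 123 × (1−f)/f ≈ 10 × 123 × 1.82843 ≈ 2248.97 mg.

2249 mg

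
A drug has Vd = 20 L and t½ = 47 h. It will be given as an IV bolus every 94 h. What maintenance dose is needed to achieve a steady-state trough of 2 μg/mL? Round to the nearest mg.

120 mg

τ/t½ = 94/47 ≈ 2, so f = (1/2)^(94/47) ≈ 0.250000.
Cmin,ss = (D/Vd)·f/(1−f), so D = Cmin,ss·Vd·(1−f)/f.
D = 2 × 20 × (1−f)/f ≈ 2 × 20 × 3.00000 ≈ 120.00 mg.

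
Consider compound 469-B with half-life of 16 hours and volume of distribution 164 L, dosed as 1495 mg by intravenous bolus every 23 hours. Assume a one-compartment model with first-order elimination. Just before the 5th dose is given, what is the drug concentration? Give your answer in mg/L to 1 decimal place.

f = (1/2)^(τ/t½) = (1/2)^(23/16) ≈ 0.3692.
C₀ = D/Vd = 1495/164 ≈ 9.116 mg/L.
Before the 5th dose, 4 doses have been given. Superposition: Cmin = C₀·(f + f² + … + f^4).
≈ 9.116 × (0.3692 + 0.1363 + 0.0503 + 0.0186) ≈ 9.116 × 0.5744 ≈ 5.236 mg/L.

5.2 mg/L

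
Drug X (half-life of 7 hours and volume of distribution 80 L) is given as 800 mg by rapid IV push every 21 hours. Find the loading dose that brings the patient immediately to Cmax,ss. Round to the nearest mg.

914 mg

f = (1/2)^(21/7) ≈ 0.125000; accumulation ratio R = 1/(1−f) ≈ 1.14286.
Loading dose to hit Cmax,ss on first dose: D_load = D_maint·R ≈ 800 × 1.14286 ≈ 914.29 mg.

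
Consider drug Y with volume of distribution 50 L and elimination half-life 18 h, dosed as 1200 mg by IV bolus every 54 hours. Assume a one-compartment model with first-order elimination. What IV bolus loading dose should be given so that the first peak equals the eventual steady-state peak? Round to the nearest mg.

1371 mg

f = (1/2)^(54/18) ≈ 0.125000; accumulation ratio R = 1/(1−f) ≈ 1.14286.
Loading dose to hit Cmax,ss on first dose: D_load = D_maint·R ≈ 1200 × 1.14286 ≈ 1371.43 mg.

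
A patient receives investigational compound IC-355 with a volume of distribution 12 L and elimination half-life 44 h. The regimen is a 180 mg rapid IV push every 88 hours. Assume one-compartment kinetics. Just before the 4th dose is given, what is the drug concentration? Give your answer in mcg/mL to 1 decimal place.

4.9 mcg/mL

f = (1/2)^(τ/t½) = (1/2)^(88/44) ≈ 0.2500.
C₀ = D/Vd = 180/12 ≈ 15.000 mcg/mL.
Before the 4th dose, 3 doses have been given. Superposition: Cmin = C₀·(f + f² + … + f^3).
≈ 15.000 × (0.2500 + 0.0625 + 0.0156) ≈ 15.000 × 0.3281 ≈ 4.921 mcg/mL.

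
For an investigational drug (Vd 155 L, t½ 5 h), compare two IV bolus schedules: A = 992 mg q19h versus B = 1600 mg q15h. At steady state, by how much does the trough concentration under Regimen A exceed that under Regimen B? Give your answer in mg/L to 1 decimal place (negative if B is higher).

-1.0 mg/L

Regimen A: f = (1/2)^(19/5) ≈ 0.0718; Cmin,ss = (992/155)·f/(1−f) ≈ 0.495 mg/L.
Regimen B: f = (1/2)^(15/5) ≈ 0.1250; Cmin,ss = (1600/155)·f/(1−f) ≈ 1.475 mg/L.
Difference ≈ 0.495 − 1.475 ≈ -0.980 mg/L.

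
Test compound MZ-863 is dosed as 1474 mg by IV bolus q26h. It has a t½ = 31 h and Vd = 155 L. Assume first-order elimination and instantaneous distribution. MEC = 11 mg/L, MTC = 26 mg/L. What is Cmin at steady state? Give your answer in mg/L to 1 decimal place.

12.1 mg/L

k = ln2/t½ = ln2/31 ≈ 0.022360 h⁻¹; fraction remaining f = e^(−kτ) = e^(−0.022360×26) ≈ 0.5591.
At steady state, accumulation factor R = 1/(1 − e^(−kτ)) ≈ 2.2681.
Each bolus raises the concentration by D/Vd = 1474/155 ≈ 9.510 mg/L.
Steady-state peak Cmax,ss = C₀·R ≈ 9.510 × 2.2681 ≈ 21.570 mg/L.
Steady-state trough Cmin,ss = Cmax,ss·f ≈ 21.570 × 0.5591 ≈ 12.060 mg/L.
Trough 12.1 mg/L vs MEC 11 mg/L: adequate.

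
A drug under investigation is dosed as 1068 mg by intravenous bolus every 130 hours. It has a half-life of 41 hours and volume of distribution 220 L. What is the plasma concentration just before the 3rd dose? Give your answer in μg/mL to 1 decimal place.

0.6 μg/mL

f = (1/2)^(τ/t½) = (1/2)^(130/41) ≈ 0.1110.
C₀ = D/Vd = 1068/220 ≈ 4.855 μg/mL.
Before the 3rd dose, 2 doses have been given. Superposition: Cmin = C₀·(f + f²).
≈ 4.855 × (0.1110 + 0.0123) ≈ 4.855 × 0.1233 ≈ 0.599 μg/mL.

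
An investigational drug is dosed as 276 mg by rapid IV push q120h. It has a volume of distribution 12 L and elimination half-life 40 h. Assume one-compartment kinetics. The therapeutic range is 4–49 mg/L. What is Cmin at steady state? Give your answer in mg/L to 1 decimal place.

τ = 120 h = 3 half-lives, so f = (1/2)^3 = 0.125.
Accumulation ratio R = 1/(1 − f) = 1/0.875 = 8/7.
Single-dose peak C₀ = D/Vd = 276/12 = 23 mg/L.
Steady-state peak Cmax,ss = C₀·R = 23 × 8/7 ≈ 26.286 mg/L.
Steady-state trough Cmin,ss = Cmax,ss·f ≈ 26.286 × 0.125 ≈ 3.286 mg/L.
Trough 3.3 mg/L vs MEC 4 mg/L: subtherapeutic.

3.3 mg/L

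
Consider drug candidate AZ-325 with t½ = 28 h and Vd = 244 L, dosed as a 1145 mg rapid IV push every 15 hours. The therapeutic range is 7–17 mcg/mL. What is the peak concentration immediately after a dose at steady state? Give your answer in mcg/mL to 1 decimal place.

τ/t½ = 15/28 ≈ 0.53571, so fraction remaining f = (1/2)^(15/28) ≈ 0.6898.
At steady state, accumulation factor R = 1/(1 − e^(−kτ)) ≈ 3.2237.
Single-dose peak C₀ = D/Vd = 1145/244 ≈ 4.693 mcg/mL.
Steady-state peak Cmax,ss = C₀·R ≈ 4.693 × 3.2237 ≈ 15.129 mcg/mL.
Peak 15.1 mcg/mL vs MTC 17 mcg/mL: below toxic threshold.

15.1 mcg/mL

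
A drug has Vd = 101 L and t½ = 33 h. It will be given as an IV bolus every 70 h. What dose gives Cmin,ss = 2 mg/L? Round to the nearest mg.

τ/t½ = 70/33 ≈ 2.1212, so f = (1/2)^(70/33) ≈ 0.229854.
Cmin,ss = (D/Vd)·f/(1−f), so D = Cmin,ss·Vd·(1−f)/f.
D = 2 × 101 × (1−f)/f ≈ 2 × 101 × 3.35059 ≈ 676.82 mg.

677 mg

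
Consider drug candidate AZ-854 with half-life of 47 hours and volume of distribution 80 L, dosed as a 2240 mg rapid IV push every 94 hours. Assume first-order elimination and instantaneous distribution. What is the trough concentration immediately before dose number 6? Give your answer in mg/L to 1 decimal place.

f = (1/2)^(τ/t½) = (1/2)^(94/47) ≈ 0.2500.
C₀ = D/Vd = 2240/80 ≈ 28.000 mg/L.
Before the 6th dose, 5 doses have been given. Superposition: Cmin = C₀·(f + f² + … + f^5).
≈ 28.000 × (0.2500 + 0.0625 + 0.0156 + 0.0039 + 0.0010) ≈ 28.000 × 0.3330 ≈ 9.324 mg/L.

9.3 mg/L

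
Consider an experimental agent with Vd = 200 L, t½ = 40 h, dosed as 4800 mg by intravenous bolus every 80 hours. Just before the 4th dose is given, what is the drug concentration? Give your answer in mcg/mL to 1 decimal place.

7.9 mcg/mL

f = (1/2)^(τ/t½) = (1/2)^(80/40) ≈ 0.2500.
C₀ = D/Vd = 4800/200 ≈ 24.000 mcg/mL.
Before the 4th dose, 3 doses have been given. Superposition: Cmin = C₀·(f + f² + … + f^3).
≈ 24.000 × (0.2500 + 0.0625 + 0.0156) ≈ 24.000 × 0.3281 ≈ 7.874 mcg/mL.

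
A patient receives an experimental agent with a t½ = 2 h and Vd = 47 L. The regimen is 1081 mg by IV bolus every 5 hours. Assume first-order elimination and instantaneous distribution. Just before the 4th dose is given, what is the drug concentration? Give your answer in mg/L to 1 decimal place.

f = (1/2)^(τ/t½) = (1/2)^(5/2) ≈ 0.1768.
C₀ = D/Vd = 1081/47 ≈ 23.000 mg/L.
Before the 4th dose, 3 doses have been given. Superposition: Cmin = C₀·(f + f² + … + f^3).
≈ 23.000 × (0.1768 + 0.0313 + 0.0055) ≈ 23.000 × 0.2136 ≈ 4.913 mg/L.

4.9 mg/L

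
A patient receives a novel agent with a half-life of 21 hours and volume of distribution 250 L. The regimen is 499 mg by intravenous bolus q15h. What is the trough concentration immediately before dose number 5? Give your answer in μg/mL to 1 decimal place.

f = (1/2)^(τ/t½) = (1/2)^(15/21) ≈ 0.6095.
C₀ = D/Vd = 499/250 ≈ 1.996 μg/mL.
Before the 5th dose, 4 doses have been given. Superposition: Cmin = C₀·(f + f² + … + f^4).
≈ 1.996 × (0.6095 + 0.3715 + 0.2264 + 0.1380) ≈ 1.996 × 1.3454 ≈ 2.685 μg/mL.

2.7 μg/mL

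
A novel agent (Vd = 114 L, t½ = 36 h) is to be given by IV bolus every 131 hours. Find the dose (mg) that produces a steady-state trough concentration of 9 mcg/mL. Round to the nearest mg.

11755 mg

τ/t½ = 131/36 ≈ 3.6389, so f = (1/2)^(131/36) ≈ 0.080276.
Cmin,ss = (D/Vd)·f/(1−f), so D = Cmin,ss·Vd·(1−f)/f.
D = 9 × 114 × (1−f)/f ≈ 9 × 114 × 11.45702 ≈ 11754.90 mg.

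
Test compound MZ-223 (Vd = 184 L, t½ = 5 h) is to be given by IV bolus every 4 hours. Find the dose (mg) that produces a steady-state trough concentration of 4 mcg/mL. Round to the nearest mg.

545 mg

τ/t½ = 4/5 ≈ 0.8, so f = (1/2)^(4/5) ≈ 0.574349.
Cmin,ss = (D/Vd)·f/(1−f), so D = Cmin,ss·Vd·(1−f)/f.
D = 4 × 184 × (1−f)/f ≈ 4 × 184 × 0.74110 ≈ 545.45 mg.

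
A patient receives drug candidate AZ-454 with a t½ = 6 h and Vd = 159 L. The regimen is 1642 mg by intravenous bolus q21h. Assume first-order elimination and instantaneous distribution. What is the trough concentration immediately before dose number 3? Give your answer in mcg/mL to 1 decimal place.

1.0 mcg/mL

f = (1/2)^(τ/t½) = (1/2)^(21/6) ≈ 0.0884.
C₀ = D/Vd = 1642/159 ≈ 10.327 mcg/mL.
Before the 3rd dose, 2 doses have been given. Superposition: Cmin = C₀·(f + f²).
≈ 10.327 × (0.0884 + 0.0078) ≈ 10.327 × 0.0962 ≈ 0.993 mcg/mL.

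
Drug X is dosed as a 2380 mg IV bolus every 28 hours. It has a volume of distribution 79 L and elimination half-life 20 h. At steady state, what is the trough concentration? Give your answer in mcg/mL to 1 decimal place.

18.4 mcg/mL

τ/t½ = 28/20 ≈ 1.4, so fraction remaining f = (1/2)^(28/20) ≈ 0.3789.
At steady state, accumulation factor R = 1/(1 − e^(−kτ)) ≈ 1.6100.
Each bolus raises the concentration by D/Vd = 2380/79 ≈ 30.127 mcg/mL.
Steady-state peak Cmax,ss = C₀·R ≈ 30.127 × 1.6100 ≈ 48.504 mcg/mL.
One interval later, Cmin,ss = Cmax,ss·e^(−kτ) ≈ 48.504 × 0.3789 ≈ 18.378 mcg/mL.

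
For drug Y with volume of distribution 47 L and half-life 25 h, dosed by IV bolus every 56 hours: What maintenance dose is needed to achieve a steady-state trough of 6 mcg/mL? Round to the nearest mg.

1050 mg

τ/t½ = 56/25 ≈ 2.24, so f = (1/2)^(56/25) ≈ 0.211686.
Cmin,ss = (D/Vd)·f/(1−f), so D = Cmin,ss·Vd·(1−f)/f.
D = 6 × 47 × (1−f)/f ≈ 6 × 47 × 3.72398 ≈ 1050.16 mg.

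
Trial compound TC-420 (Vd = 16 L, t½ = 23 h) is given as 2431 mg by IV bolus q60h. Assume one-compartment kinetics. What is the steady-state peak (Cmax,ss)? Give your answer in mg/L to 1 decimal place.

Over one 60-h interval, 60/23 ≈ 2.6087 half-lives elapse, leaving f ≈ 0.1639 of each dose.
At steady state, accumulation factor R = 1/(1 − e^(−kτ)) ≈ 1.1960.
Each bolus raises the concentration by D/Vd = 2431/16 ≈ 151.938 mg/L.
Steady-state peak Cmax,ss = C₀·R ≈ 151.938 × 1.1960 ≈ 181.718 mg/L.

181.7 mg/L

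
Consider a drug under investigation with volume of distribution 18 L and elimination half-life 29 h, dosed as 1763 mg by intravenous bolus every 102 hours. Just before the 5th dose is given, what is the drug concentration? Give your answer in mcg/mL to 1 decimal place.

9.4 mcg/mL

f = (1/2)^(τ/t½) = (1/2)^(102/29) ≈ 0.0873.
C₀ = D/Vd = 1763/18 ≈ 97.944 mcg/mL.
Before the 5th dose, 4 doses have been given. Superposition: Cmin = C₀·(f + f² + … + f^4).
≈ 97.944 × (0.0873 + 0.0076 + 0.0007 + 0.0001) ≈ 97.944 × 0.0957 ≈ 9.373 mcg/mL.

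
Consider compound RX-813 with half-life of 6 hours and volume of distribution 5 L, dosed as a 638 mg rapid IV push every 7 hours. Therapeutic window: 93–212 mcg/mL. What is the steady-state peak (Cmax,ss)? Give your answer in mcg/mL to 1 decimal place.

k = ln2/t½ = ln2/6 ≈ 0.115525 h⁻¹; fraction remaining f = e^(−kτ) = e^(−0.115525×7) ≈ 0.4454.
Accumulation ratio R = 1/(1 − f) ≈ 1/0.5546 ≈ 1.8031.
Each bolus raises the concentration by D/Vd = 638/5 ≈ 127.600 mcg/mL.
Cmax,ss = C₀/(1 − f) ≈ 127.600/0.5546 ≈ 230.076 mcg/mL.
Peak 230.1 mcg/mL vs MTC 212 mcg/mL: exceeds toxic threshold.

230.1 mcg/mL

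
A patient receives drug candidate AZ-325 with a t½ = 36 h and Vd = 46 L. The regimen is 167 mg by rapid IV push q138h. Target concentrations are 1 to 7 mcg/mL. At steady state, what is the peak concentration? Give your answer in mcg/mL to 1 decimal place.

τ/t½ = 138/36 ≈ 3.8333, so fraction remaining f = (1/2)^(138/36) ≈ 0.0702.
Accumulation ratio R = 1/(1 − f) ≈ 1/0.9298 ≈ 1.0755.
Each bolus raises the concentration by D/Vd = 167/46 ≈ 3.630 mcg/mL.
Steady-state peak Cmax,ss = C₀·R ≈ 3.630 × 1.0755 ≈ 3.904 mcg/mL.
Peak 3.9 mcg/mL vs MTC 7 mcg/mL: below toxic threshold.

3.9 mcg/mL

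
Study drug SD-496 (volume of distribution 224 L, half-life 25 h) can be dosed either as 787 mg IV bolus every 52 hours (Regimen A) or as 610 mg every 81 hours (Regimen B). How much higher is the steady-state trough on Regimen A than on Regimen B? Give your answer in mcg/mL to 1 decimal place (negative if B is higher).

Regimen A: f = (1/2)^(52/25) ≈ 0.2365; Cmin,ss = (787/224)·f/(1−f) ≈ 1.088 mcg/mL.
Regimen B: f = (1/2)^(81/25) ≈ 0.1058; Cmin,ss = (610/224)·f/(1−f) ≈ 0.322 mcg/mL.
Difference ≈ 1.088 − 0.322 ≈ 0.766 mcg/mL.

0.8 mcg/mL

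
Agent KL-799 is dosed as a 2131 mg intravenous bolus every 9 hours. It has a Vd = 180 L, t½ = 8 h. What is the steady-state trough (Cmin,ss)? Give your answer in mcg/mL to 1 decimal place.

10.0 mcg/mL

k = ln2/t½ = ln2/8 ≈ 0.086643 h⁻¹; fraction remaining f = e^(−kτ) = e^(−0.086643×9) ≈ 0.4585.
Single-dose peak C₀ = D/Vd = 2131/180 ≈ 11.839 mcg/mL.
Steady-state trough Cmin,ss = C₀·f/(1−f) ≈ 11.839 × 0.4585/0.5415 ≈ 10.024 mcg/mL.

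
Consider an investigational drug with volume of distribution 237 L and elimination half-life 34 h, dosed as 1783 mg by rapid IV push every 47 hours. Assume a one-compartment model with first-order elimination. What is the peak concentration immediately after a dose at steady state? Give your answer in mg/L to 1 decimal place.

12.2 mg/L

Over one 47-h interval, 47/34 ≈ 1.3824 half-lives elapse, leaving f ≈ 0.3836 of each dose.
At steady state, accumulation factor R = 1/(1 − e^(−kτ)) ≈ 1.6223.
Each bolus raises the concentration by D/Vd = 1783/237 ≈ 7.523 mg/L.
Steady-state peak Cmax,ss = C₀·R ≈ 7.523 × 1.6223 ≈ 12.205 mg/L.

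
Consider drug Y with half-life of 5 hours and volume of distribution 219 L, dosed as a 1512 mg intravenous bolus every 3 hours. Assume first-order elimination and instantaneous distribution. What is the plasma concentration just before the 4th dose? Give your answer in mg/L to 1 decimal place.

f = (1/2)^(τ/t½) = (1/2)^(3/5) ≈ 0.6598.
C₀ = D/Vd = 1512/219 ≈ 6.904 mg/L.
Before the 4th dose, 3 doses have been given. Superposition: Cmin = C₀·(f + f² + … + f^3).
≈ 6.904 × (0.6598 + 0.4353 + 0.2872) ≈ 6.904 × 1.3823 ≈ 9.543 mg/L.

9.5 mg/L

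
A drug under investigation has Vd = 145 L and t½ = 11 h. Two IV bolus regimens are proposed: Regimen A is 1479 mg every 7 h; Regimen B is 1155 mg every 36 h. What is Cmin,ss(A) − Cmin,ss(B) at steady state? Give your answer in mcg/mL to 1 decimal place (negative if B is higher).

17.5 mcg/mL

Regimen A: f = (1/2)^(7/11) ≈ 0.6433; Cmin,ss = (1479/145)·f/(1−f) ≈ 18.395 mcg/mL.
Regimen B: f = (1/2)^(36/11) ≈ 0.1035; Cmin,ss = (1155/145)·f/(1−f) ≈ 0.920 mcg/mL.
Difference ≈ 18.395 − 0.920 ≈ 17.475 mcg/mL.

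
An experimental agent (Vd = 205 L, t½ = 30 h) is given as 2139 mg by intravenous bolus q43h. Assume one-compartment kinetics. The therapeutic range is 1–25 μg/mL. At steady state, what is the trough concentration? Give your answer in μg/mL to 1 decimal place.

6.1 μg/mL

τ/t½ = 43/30 ≈ 1.4333, so fraction remaining f = (1/2)^(43/30) ≈ 0.3703.
Accumulation ratio R = 1/(1 − f) ≈ 1/0.6297 ≈ 1.5881.
Single-dose peak C₀ = D/Vd = 2139/205 ≈ 10.434 μg/mL.
Steady-state peak Cmax,ss = C₀·R ≈ 10.434 × 1.5881 ≈ 16.570 μg/mL.
One interval later, Cmin,ss = Cmax,ss·e^(−kτ) ≈ 16.570 × 0.3703 ≈ 6.136 μg/mL.
Trough 6.1 μg/mL vs MEC 1 μg/mL: adequate.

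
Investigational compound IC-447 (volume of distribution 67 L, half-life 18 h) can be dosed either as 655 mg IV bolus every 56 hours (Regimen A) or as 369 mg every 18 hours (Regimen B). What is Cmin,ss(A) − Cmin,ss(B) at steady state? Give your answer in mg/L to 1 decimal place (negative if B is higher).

Regimen A: f = (1/2)^(56/18) ≈ 0.1157; Cmin,ss = (655/67)·f/(1−f) ≈ 1.279 mg/L.
Regimen B: f = (1/2)^(18/18) ≈ 0.5000; Cmin,ss = (369/67)·f/(1−f) ≈ 5.507 mg/L.
Difference ≈ 1.279 − 5.507 ≈ -4.228 mg/L.

-4.2 mg/L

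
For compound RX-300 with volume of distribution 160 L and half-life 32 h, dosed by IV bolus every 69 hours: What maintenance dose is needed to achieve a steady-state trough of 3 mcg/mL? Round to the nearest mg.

1660 mg

τ/t½ = 69/32 ≈ 2.1562, so f = (1/2)^(69/32) ≈ 0.224339.
Cmin,ss = (D/Vd)·f/(1−f), so D = Cmin,ss·Vd·(1−f)/f.
D = 3 × 160 × (1−f)/f ≈ 3 × 160 × 3.45754 ≈ 1659.62 mg.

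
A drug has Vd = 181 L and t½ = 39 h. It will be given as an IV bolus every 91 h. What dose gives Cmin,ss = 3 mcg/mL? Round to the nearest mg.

2194 mg

τ/t½ = 91/39 ≈ 2.3333, so f = (1/2)^(91/39) ≈ 0.198425.
Cmin,ss = (D/Vd)·f/(1−f), so D = Cmin,ss·Vd·(1−f)/f.
D = 3 × 181 × (1−f)/f ≈ 3 × 181 × 4.03969 ≈ 2193.55 mg.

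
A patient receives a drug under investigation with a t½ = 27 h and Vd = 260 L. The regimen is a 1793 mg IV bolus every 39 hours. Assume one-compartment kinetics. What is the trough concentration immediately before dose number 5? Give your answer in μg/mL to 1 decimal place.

3.9 μg/mL

f = (1/2)^(τ/t½) = (1/2)^(39/27) ≈ 0.3674.
C₀ = D/Vd = 1793/260 ≈ 6.896 μg/mL.
Before the 5th dose, 4 doses have been given. Superposition: Cmin = C₀·(f + f² + … + f^4).
≈ 6.896 × (0.3674 + 0.1350 + 0.0496 + 0.0182) ≈ 6.896 × 0.5702 ≈ 3.932 μg/mL.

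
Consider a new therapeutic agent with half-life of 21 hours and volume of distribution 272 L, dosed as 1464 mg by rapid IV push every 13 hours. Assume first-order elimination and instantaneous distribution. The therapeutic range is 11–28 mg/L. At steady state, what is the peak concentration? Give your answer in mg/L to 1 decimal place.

15.4 mg/L

k = ln2/t½ = ln2/21 ≈ 0.033007 h⁻¹; fraction remaining f = e^(−kτ) = e^(−0.033007×13) ≈ 0.6511.
At steady state, accumulation factor R = 1/(1 − e^(−kτ)) ≈ 2.8662.
Each bolus raises the concentration by D/Vd = 1464/272 ≈ 5.382 mg/L.
Steady-state peak Cmax,ss = C₀·R ≈ 5.382 × 2.8662 ≈ 15.426 mg/L.
Peak 15.4 mg/L vs MTC 28 mg/L: below toxic threshold.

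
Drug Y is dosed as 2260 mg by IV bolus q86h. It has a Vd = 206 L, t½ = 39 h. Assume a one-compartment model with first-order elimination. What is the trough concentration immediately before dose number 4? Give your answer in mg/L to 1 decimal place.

3.0 mg/L

f = (1/2)^(τ/t½) = (1/2)^(86/39) ≈ 0.2169.
C₀ = D/Vd = 2260/206 ≈ 10.971 mg/L.
Before the 4th dose, 3 doses have been given. Superposition: Cmin = C₀·(f + f² + … + f^3).
≈ 10.971 × (0.2169 + 0.0470 + 0.0102) ≈ 10.971 × 0.2741 ≈ 3.007 mg/L.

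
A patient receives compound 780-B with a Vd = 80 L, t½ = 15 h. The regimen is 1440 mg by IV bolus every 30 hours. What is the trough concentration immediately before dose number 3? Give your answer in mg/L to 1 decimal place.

5.6 mg/L

f = (1/2)^(τ/t½) = (1/2)^(30/15) ≈ 0.2500.
C₀ = D/Vd = 1440/80 ≈ 18.000 mg/L.
Before the 3rd dose, 2 doses have been given. Superposition: Cmin = C₀·(f + f²).
≈ 18.000 × (0.2500 + 0.0625) ≈ 18.000 × 0.3125 ≈ 5.625 mg/L.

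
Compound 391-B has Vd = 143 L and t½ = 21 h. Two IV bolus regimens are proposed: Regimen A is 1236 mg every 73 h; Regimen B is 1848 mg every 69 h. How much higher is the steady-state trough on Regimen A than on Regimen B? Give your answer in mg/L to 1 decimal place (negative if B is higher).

Regimen A: f = (1/2)^(73/21) ≈ 0.0899; Cmin,ss = (1236/143)·f/(1−f) ≈ 0.854 mg/L.
Regimen B: f = (1/2)^(69/21) ≈ 0.1025; Cmin,ss = (1848/143)·f/(1−f) ≈ 1.476 mg/L.
Difference ≈ 0.854 − 1.476 ≈ -0.622 mg/L.

-0.6 mg/L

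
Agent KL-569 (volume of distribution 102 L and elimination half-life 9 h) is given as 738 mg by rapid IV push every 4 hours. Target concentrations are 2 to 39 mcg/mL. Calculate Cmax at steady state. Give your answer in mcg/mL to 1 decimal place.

27.3 mcg/mL

k = ln2/t½ = ln2/9 ≈ 0.077016 h⁻¹; fraction remaining f = e^(−kτ) = e^(−0.077016×4) ≈ 0.7349.
At steady state, accumulation factor R = 1/(1 − e^(−kτ)) ≈ 3.7722.
Single-dose peak C₀ = D/Vd = 738/102 ≈ 7.235 mcg/mL.
Cmax,ss = C₀/(1 − f) ≈ 7.235/0.2651 ≈ 27.292 mcg/mL.
Peak 27.3 mcg/mL vs MTC 39 mcg/mL: below toxic threshold.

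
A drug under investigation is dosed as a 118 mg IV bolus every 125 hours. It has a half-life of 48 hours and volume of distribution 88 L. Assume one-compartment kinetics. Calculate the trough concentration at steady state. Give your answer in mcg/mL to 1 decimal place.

0.3 mcg/mL

Over one 125-h interval, 125/48 ≈ 2.6042 half-lives elapse, leaving f ≈ 0.1645 of each dose.
Each bolus raises the concentration by D/Vd = 118/88 ≈ 1.341 mcg/mL.
Steady-state trough Cmin,ss = C₀·f/(1−f) ≈ 1.341 × 0.1645/0.8355 ≈ 0.264 mcg/mL.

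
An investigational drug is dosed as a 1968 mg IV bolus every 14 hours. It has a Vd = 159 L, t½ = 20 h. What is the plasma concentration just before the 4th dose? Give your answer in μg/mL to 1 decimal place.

f = (1/2)^(τ/t½) = (1/2)^(14/20) ≈ 0.6156.
C₀ = D/Vd = 1968/159 ≈ 12.377 μg/mL.
Before the 4th dose, 3 doses have been given. Superposition: Cmin = C₀·(f + f² + … + f^3).
≈ 12.377 × (0.6156 + 0.3790 + 0.2333) ≈ 12.377 × 1.2279 ≈ 15.198 μg/mL.

15.2 μg/mL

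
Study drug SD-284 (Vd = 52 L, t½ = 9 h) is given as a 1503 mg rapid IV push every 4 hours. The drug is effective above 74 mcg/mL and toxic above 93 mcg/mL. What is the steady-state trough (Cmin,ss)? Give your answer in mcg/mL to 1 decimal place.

τ/t½ = 4/9 ≈ 0.44444, so fraction remaining f = (1/2)^(4/9) ≈ 0.7349.
Single-dose peak C₀ = D/Vd = 1503/52 ≈ 28.904 mcg/mL.
Steady-state trough Cmin,ss = C₀·f/(1−f) ≈ 28.904 × 0.7349/0.2651 ≈ 80.127 mcg/mL.
Trough 80.1 mcg/mL vs MEC 74 mcg/mL: adequate.

80.1 mcg/mL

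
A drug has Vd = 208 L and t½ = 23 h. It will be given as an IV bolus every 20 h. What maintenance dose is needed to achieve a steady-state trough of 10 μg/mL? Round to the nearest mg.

τ/t½ = 20/23 ≈ 0.86957, so f = (1/2)^(20/23) ≈ 0.547312.
Cmin,ss = (D/Vd)·f/(1−f), so D = Cmin,ss·Vd·(1−f)/f.
D = 10 × 208 × (1−f)/f ≈ 10 × 208 × 0.82711 ≈ 1720.39 mg.

1720 mg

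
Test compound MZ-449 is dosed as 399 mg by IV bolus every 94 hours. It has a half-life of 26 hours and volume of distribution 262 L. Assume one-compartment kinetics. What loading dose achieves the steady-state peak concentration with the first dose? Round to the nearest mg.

f = (1/2)^(94/26) ≈ 0.081594; accumulation ratio R = 1/(1−f) ≈ 1.08884.
Loading dose to hit Cmax,ss on first dose: D_load = D_maint·R ≈ 399 × 1.08884 ≈ 434.45 mg.

434 mg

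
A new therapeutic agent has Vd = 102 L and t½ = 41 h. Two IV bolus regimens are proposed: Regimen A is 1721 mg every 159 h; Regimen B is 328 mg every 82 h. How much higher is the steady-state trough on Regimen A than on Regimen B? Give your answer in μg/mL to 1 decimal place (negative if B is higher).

0.2 μg/mL

Regimen A: f = (1/2)^(159/41) ≈ 0.0680; Cmin,ss = (1721/102)·f/(1−f) ≈ 1.231 μg/mL.
Regimen B: f = (1/2)^(82/41) ≈ 0.2500; Cmin,ss = (328/102)·f/(1−f) ≈ 1.072 μg/mL.
Difference ≈ 1.231 − 1.072 ≈ 0.159 μg/mL.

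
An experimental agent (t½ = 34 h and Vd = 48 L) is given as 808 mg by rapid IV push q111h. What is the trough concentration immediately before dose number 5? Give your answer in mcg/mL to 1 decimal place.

2.0 mcg/mL

f = (1/2)^(τ/t½) = (1/2)^(111/34) ≈ 0.1040.
C₀ = D/Vd = 808/48 ≈ 16.833 mcg/mL.
Before the 5th dose, 4 doses have been given. Superposition: Cmin = C₀·(f + f² + … + f^4).
≈ 16.833 × (0.1040 + 0.0108 + 0.0011 + 0.0001) ≈ 16.833 × 0.1160 ≈ 1.953 mcg/mL.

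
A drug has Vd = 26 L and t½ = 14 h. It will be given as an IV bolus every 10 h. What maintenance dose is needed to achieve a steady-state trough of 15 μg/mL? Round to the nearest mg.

τ/t½ = 10/14 ≈ 0.71429, so f = (1/2)^(10/14) ≈ 0.609507.
Cmin,ss = (D/Vd)·f/(1−f), so D = Cmin,ss·Vd·(1−f)/f.
D = 15 × 26 × (1−f)/f ≈ 15 × 26 × 0.64067 ≈ 249.86 mg.

250 mg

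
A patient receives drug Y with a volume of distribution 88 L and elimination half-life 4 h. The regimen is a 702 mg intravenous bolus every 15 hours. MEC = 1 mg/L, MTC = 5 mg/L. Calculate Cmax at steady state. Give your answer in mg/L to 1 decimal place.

8.6 mg/L

τ/t½ = 15/4 ≈ 3.75, so fraction remaining f = (1/2)^(15/4) ≈ 0.0743.
At steady state, accumulation factor R = 1/(1 − e^(−kτ)) ≈ 1.0803.
Single-dose peak C₀ = D/Vd = 702/88 ≈ 7.977 mg/L.
Steady-state peak Cmax,ss = C₀·R ≈ 7.977 × 1.0803 ≈ 8.618 mg/L.
Peak 8.6 mg/L vs MTC 5 mg/L: exceeds toxic threshold.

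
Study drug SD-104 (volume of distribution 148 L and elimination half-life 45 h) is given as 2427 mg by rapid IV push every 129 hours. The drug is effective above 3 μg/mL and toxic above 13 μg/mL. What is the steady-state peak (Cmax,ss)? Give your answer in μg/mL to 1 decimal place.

Over one 129-h interval, 129/45 ≈ 2.8667 half-lives elapse, leaving f ≈ 0.1371 of each dose.
At steady state, accumulation factor R = 1/(1 − e^(−kτ)) ≈ 1.1589.
Each bolus raises the concentration by D/Vd = 2427/148 ≈ 16.399 μg/mL.
Steady-state peak Cmax,ss = C₀·R ≈ 16.399 × 1.1589 ≈ 19.005 μg/mL.
Peak 19.0 μg/mL vs MTC 13 μg/mL: exceeds toxic threshold.

19.0 μg/mL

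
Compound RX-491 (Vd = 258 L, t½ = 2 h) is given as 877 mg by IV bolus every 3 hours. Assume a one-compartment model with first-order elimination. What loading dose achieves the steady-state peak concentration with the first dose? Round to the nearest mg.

f = (1/2)^(3/2) ≈ 0.353553; accumulation ratio R = 1/(1−f) ≈ 1.54692.
Loading dose to hit Cmax,ss on first dose: D_load = D_maint·R ≈ 877 × 1.54692 ≈ 1356.65 mg.

1357 mg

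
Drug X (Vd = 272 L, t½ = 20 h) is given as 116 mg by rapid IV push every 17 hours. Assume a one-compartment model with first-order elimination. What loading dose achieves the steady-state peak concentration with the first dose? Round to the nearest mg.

261 mg

f = (1/2)^(17/20) ≈ 0.554785; accumulation ratio R = 1/(1−f) ≈ 2.24611.
Loading dose to hit Cmax,ss on first dose: D_load = D_maint·R ≈ 116 × 2.24611 ≈ 260.55 mg.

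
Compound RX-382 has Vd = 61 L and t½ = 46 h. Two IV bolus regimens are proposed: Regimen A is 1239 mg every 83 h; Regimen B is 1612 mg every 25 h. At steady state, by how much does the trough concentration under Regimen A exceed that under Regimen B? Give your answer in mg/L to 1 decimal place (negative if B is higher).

Regimen A: f = (1/2)^(83/46) ≈ 0.2863; Cmin,ss = (1239/61)·f/(1−f) ≈ 8.148 mg/L.
Regimen B: f = (1/2)^(25/46) ≈ 0.6861; Cmin,ss = (1612/61)·f/(1−f) ≈ 57.761 mg/L.
Difference ≈ 8.148 − 57.761 ≈ -49.613 mg/L.

-49.6 mg/L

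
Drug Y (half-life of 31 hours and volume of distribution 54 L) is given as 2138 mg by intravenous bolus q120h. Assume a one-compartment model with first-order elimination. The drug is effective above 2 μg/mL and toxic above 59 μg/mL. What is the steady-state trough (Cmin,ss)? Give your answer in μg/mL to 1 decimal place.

k = ln2/t½ = ln2/31 ≈ 0.022360 h⁻¹; fraction remaining f = e^(−kτ) = e^(−0.022360×120) ≈ 0.0683.
Accumulation ratio R = 1/(1 − f) ≈ 1/0.9317 ≈ 1.0733.
Each bolus raises the concentration by D/Vd = 2138/54 ≈ 39.593 μg/mL.
Cmax,ss = C₀/(1 − f) ≈ 39.593/0.9317 ≈ 42.495 μg/mL.
One interval later, Cmin,ss = Cmax,ss·e^(−kτ) ≈ 42.495 × 0.0683 ≈ 2.902 μg/mL.
Trough 2.9 μg/mL vs MEC 2 μg/mL: adequate.

2.9 μg/mL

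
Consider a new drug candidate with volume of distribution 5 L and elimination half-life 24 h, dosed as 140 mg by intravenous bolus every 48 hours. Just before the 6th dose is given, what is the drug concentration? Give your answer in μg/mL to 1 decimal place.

9.3 μg/mL

f = (1/2)^(τ/t½) = (1/2)^(48/24) ≈ 0.2500.
C₀ = D/Vd = 140/5 ≈ 28.000 μg/mL.
Before the 6th dose, 5 doses have been given. Superposition: Cmin = C₀·(f + f² + … + f^5).
≈ 28.000 × (0.2500 + 0.0625 + 0.0156 + 0.0039 + 0.0010) ≈ 28.000 × 0.3330 ≈ 9.324 μg/mL.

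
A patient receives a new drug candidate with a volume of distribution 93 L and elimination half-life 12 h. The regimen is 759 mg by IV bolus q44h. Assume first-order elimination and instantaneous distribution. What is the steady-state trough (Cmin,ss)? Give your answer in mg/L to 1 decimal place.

0.7 mg/L

τ/t½ = 44/12 ≈ 3.6667, so fraction remaining f = (1/2)^(44/12) ≈ 0.0787.
Accumulation ratio R = 1/(1 − f) ≈ 1/0.9213 ≈ 1.0854.
Each bolus raises the concentration by D/Vd = 759/93 ≈ 8.161 mg/L.
Steady-state peak Cmax,ss = C₀·R ≈ 8.161 × 1.0854 ≈ 8.858 mg/L.
One interval later, Cmin,ss = Cmax,ss·e^(−kτ) ≈ 8.858 × 0.0787 ≈ 0.697 mg/L.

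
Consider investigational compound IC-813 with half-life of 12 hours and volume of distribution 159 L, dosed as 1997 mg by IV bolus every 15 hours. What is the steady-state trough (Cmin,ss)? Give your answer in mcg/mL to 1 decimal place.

Over one 15-h interval, 15/12 ≈ 1.25 half-lives elapse, leaving f ≈ 0.4204 of each dose.
Single-dose peak C₀ = D/Vd = 1997/159 ≈ 12.560 mcg/mL.
Steady-state trough Cmin,ss = C₀·f/(1−f) ≈ 12.560 × 0.4204/0.5796 ≈ 9.110 mcg/mL.

9.1 mcg/mL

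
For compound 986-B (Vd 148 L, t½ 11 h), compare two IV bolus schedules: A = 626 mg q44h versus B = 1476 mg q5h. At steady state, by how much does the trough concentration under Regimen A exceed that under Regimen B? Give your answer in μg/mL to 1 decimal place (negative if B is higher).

-26.6 μg/mL

Regimen A: f = (1/2)^(44/11) ≈ 0.0625; Cmin,ss = (626/148)·f/(1−f) ≈ 0.282 μg/mL.
Regimen B: f = (1/2)^(5/11) ≈ 0.7297; Cmin,ss = (1476/148)·f/(1−f) ≈ 26.923 μg/mL.
Difference ≈ 0.282 − 26.923 ≈ -26.641 μg/mL.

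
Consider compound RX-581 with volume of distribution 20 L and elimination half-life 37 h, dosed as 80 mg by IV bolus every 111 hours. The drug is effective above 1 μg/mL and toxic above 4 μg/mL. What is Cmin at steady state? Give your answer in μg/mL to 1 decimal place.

The dosing interval is 3 half-lives, so f = 2^(−3) = 0.125.
Accumulation ratio R = 1/(1 − f) = 1/0.875 = 8/7.
Single-dose peak C₀ = D/Vd = 80/20 = 4 μg/mL.
Steady-state peak Cmax,ss = C₀·R = 4 × 8/7 ≈ 4.571 μg/mL.
Steady-state trough Cmin,ss = Cmax,ss·f ≈ 4.571 × 0.125 ≈ 0.571 μg/mL.
Trough 0.6 μg/mL vs MEC 1 μg/mL: subtherapeutic.

0.6 μg/mL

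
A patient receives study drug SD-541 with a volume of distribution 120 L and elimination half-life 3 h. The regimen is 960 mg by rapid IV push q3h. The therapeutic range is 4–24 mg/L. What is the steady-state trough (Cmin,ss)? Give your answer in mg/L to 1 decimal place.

τ = 3 h = 1 half-life, so f = (1/2)^1 = 0.5.
Accumulation ratio R = 1/(1 − f) = 1/0.5 = 2/1.
Single-dose peak C₀ = D/Vd = 960/120 = 8 mg/L.
Steady-state peak Cmax,ss = C₀·R = 8 × 2/1 ≈ 16.000 mg/L.
Steady-state trough Cmin,ss = Cmax,ss·f ≈ 16.000 × 0.5 ≈ 8.000 mg/L.
Trough 8.0 mg/L vs MEC 4 mg/L: adequate.

8.0 mg/L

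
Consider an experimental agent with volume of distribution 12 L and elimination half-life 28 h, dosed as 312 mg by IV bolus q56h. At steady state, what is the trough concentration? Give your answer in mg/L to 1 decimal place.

8.7 mg/L

τ = 56 h = 2 half-lives, so f = (1/2)^2 = 0.25.
Accumulation ratio R = 1/(1 − f) = 1/0.75 = 4/3.
Single-dose peak C₀ = D/Vd = 312/12 = 26 mg/L.
Steady-state peak Cmax,ss = C₀·R = 26 × 4/3 ≈ 34.667 mg/L.
Steady-state trough Cmin,ss = Cmax,ss·f ≈ 34.667 × 0.25 ≈ 8.667 mg/L.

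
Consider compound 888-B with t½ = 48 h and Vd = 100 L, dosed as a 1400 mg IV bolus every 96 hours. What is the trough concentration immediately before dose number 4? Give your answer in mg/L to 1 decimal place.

f = (1/2)^(τ/t½) = (1/2)^(96/48) ≈ 0.2500.
C₀ = D/Vd = 1400/100 ≈ 14.000 mg/L.
Before the 4th dose, 3 doses have been given. Superposition: Cmin = C₀·(f + f² + … + f^3).
≈ 14.000 × (0.2500 + 0.0625 + 0.0156) ≈ 14.000 × 0.3281 ≈ 4.593 mg/L.

4.6 mg/L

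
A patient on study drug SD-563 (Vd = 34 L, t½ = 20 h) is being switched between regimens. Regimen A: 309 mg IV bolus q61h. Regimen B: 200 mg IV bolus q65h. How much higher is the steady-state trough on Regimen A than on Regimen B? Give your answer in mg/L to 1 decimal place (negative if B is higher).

Regimen A: f = (1/2)^(61/20) ≈ 0.1207; Cmin,ss = (309/34)·f/(1−f) ≈ 1.248 mg/L.
Regimen B: f = (1/2)^(65/20) ≈ 0.1051; Cmin,ss = (200/34)·f/(1−f) ≈ 0.691 mg/L.
Difference ≈ 1.248 − 0.691 ≈ 0.557 mg/L.

0.6 mg/L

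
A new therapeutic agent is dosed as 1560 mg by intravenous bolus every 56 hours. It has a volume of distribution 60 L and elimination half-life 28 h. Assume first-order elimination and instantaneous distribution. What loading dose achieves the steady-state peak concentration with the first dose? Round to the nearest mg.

2080 mg

f = (1/2)^(56/28) ≈ 0.250000; accumulation ratio R = 1/(1−f) ≈ 1.33333.
Loading dose to hit Cmax,ss on first dose: D_load = D_maint·R ≈ 1560 × 1.33333 ≈ 2079.99 mg.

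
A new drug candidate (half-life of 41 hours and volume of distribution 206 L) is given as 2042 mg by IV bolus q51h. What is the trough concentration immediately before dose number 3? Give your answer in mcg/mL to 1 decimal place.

f = (1/2)^(τ/t½) = (1/2)^(51/41) ≈ 0.4222.
C₀ = D/Vd = 2042/206 ≈ 9.913 mcg/mL.
Before the 3rd dose, 2 doses have been given. Superposition: Cmin = C₀·(f + f²).
≈ 9.913 × (0.4222 + 0.1783) ≈ 9.913 × 0.6005 ≈ 5.953 mcg/mL.

6.0 mcg/mL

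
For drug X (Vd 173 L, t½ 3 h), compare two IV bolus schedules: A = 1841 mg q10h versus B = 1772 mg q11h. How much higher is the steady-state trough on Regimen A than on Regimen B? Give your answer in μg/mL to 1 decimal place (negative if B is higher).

Regimen A: f = (1/2)^(10/3) ≈ 0.0992; Cmin,ss = (1841/173)·f/(1−f) ≈ 1.172 μg/mL.
Regimen B: f = (1/2)^(11/3) ≈ 0.0787; Cmin,ss = (1772/173)·f/(1−f) ≈ 0.875 μg/mL.
Difference ≈ 1.172 − 0.875 ≈ 0.297 μg/mL.

0.3 μg/mL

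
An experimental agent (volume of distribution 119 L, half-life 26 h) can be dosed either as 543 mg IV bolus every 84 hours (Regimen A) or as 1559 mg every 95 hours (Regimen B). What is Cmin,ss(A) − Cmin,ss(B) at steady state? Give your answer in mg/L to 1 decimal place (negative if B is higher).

Regimen A: f = (1/2)^(84/26) ≈ 0.1065; Cmin,ss = (543/119)·f/(1−f) ≈ 0.544 mg/L.
Regimen B: f = (1/2)^(95/26) ≈ 0.0794; Cmin,ss = (1559/119)·f/(1−f) ≈ 1.130 mg/L.
Difference ≈ 0.544 − 1.130 ≈ -0.586 mg/L.

-0.6 mg/L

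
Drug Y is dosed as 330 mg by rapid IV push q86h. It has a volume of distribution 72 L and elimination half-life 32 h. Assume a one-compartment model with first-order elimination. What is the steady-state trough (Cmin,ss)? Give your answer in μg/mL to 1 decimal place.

0.8 μg/mL

Over one 86-h interval, 86/32 ≈ 2.6875 half-lives elapse, leaving f ≈ 0.1552 of each dose.
Accumulation ratio R = 1/(1 − f) ≈ 1/0.8448 ≈ 1.1837.
Single-dose peak C₀ = D/Vd = 330/72 ≈ 4.583 μg/mL.
Steady-state peak Cmax,ss = C₀·R ≈ 4.583 × 1.1837 ≈ 5.425 μg/mL.
One interval later, Cmin,ss = Cmax,ss·e^(−kτ) ≈ 5.425 × 0.1552 ≈ 0.842 μg/mL.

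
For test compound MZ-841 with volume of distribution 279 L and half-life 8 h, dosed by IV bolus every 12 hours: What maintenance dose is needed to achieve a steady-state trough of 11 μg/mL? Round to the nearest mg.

5611 mg

τ/t½ = 12/8 ≈ 1.5, so f = (1/2)^(12/8) ≈ 0.353553.
Cmin,ss = (D/Vd)·f/(1−f), so D = Cmin,ss·Vd·(1−f)/f.
D = 11 × 279 × (1−f)/f ≈ 11 × 279 × 1.82843 ≈ 5611.45 mg.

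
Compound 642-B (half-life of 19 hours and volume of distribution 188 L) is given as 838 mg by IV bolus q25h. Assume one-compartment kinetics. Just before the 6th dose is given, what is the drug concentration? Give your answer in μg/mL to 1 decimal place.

3.0 μg/mL

f = (1/2)^(τ/t½) = (1/2)^(25/19) ≈ 0.4017.
C₀ = D/Vd = 838/188 ≈ 4.457 μg/mL.
Before the 6th dose, 5 doses have been given. Superposition: Cmin = C₀·(f + f² + … + f^5).
≈ 4.457 × (0.4017 + 0.1614 + 0.0648 + 0.0260 + 0.0105) ≈ 4.457 × 0.6644 ≈ 2.961 μg/mL.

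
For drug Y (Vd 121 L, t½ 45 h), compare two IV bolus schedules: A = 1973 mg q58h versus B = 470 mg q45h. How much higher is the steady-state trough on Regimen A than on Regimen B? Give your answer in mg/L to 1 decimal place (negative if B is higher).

7.4 mg/L

Regimen A: f = (1/2)^(58/45) ≈ 0.4093; Cmin,ss = (1973/121)·f/(1−f) ≈ 11.298 mg/L.
Regimen B: f = (1/2)^(45/45) ≈ 0.5000; Cmin,ss = (470/121)·f/(1−f) ≈ 3.884 mg/L.
Difference ≈ 11.298 − 3.884 ≈ 7.414 mg/L.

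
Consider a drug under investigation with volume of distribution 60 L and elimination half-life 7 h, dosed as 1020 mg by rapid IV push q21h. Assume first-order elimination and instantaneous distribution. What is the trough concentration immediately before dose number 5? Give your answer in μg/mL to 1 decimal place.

f = (1/2)^(τ/t½) = (1/2)^(21/7) ≈ 0.1250.
C₀ = D/Vd = 1020/60 ≈ 17.000 μg/mL.
Before the 5th dose, 4 doses have been given. Superposition: Cmin = C₀·(f + f² + … + f^4).
≈ 17.000 × (0.1250 + 0.0156 + 0.0020 + 0.0002) ≈ 17.000 × 0.1428 ≈ 2.428 μg/mL.

2.4 μg/mL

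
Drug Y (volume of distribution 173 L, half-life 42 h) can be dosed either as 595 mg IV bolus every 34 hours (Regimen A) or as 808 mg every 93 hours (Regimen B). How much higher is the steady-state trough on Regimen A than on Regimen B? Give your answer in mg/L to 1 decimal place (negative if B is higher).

Regimen A: f = (1/2)^(34/42) ≈ 0.5706; Cmin,ss = (595/173)·f/(1−f) ≈ 4.570 mg/L.
Regimen B: f = (1/2)^(93/42) ≈ 0.2155; Cmin,ss = (808/173)·f/(1−f) ≈ 1.283 mg/L.
Difference ≈ 4.570 − 1.283 ≈ 3.287 mg/L.

3.3 mg/L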